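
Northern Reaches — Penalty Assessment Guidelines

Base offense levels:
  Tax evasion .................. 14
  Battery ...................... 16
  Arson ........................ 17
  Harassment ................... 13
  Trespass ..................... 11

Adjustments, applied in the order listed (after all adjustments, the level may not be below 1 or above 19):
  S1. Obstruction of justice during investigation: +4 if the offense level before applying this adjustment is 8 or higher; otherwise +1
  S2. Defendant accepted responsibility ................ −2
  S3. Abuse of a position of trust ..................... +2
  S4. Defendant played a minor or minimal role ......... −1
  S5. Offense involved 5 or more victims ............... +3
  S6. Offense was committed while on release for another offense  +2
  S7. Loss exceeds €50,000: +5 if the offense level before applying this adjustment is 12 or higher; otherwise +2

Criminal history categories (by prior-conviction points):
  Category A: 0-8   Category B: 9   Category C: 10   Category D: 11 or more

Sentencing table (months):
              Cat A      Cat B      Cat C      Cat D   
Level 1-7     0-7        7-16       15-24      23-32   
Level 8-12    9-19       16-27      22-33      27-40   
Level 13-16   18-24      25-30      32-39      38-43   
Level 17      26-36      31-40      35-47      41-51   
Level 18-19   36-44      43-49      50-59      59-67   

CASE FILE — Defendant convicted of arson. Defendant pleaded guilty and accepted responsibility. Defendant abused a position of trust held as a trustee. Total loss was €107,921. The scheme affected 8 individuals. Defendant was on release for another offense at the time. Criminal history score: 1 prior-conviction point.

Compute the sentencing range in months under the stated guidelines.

Base offense level for arson: 17.
S1 does not apply.
S2 applies: 17 − 2 = 15.
S3 applies: 15 + 2 = 17.
S5 applies: 17 + 3 = 20.
S6 applies: 20 + 2 = 22.
S7 applies (level before this adjustment is 22 ≥ 12, so +5): 22 + 5 = 27.
Level 27 exceeds the maximum of 19; capped at 19.
Final offense level: 19.
Criminal history: 1 prior point → Category A (0-8).
Level 19 falls in the 18-19 band.
Grid: Level 18-19 × Category A = 36-44 months.

36-44 months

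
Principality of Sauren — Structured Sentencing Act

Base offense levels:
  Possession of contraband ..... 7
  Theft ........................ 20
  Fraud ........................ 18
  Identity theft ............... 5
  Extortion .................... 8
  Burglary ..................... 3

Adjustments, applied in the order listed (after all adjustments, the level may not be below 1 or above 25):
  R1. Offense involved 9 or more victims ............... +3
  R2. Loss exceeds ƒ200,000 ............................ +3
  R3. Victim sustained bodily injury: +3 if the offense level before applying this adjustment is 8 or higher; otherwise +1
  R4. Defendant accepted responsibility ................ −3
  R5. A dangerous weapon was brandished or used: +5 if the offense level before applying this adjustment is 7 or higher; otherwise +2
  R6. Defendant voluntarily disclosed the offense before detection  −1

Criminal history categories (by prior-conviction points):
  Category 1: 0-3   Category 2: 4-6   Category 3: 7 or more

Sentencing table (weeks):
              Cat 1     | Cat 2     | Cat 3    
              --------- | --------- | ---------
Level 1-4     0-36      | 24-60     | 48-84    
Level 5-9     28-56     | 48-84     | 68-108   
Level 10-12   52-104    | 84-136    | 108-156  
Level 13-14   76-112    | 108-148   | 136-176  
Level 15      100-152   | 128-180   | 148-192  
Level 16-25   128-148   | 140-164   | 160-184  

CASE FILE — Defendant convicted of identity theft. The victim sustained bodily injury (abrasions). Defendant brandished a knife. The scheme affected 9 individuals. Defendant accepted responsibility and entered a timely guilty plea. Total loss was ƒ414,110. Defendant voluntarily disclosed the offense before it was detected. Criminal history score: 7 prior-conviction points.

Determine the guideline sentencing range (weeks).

148-192 weeks

Base offense level for identity theft: 5.
R1 applies: 5 + 3 = 8.
R2 applies: 8 + 3 = 11.
R3 applies (level before this adjustment is 11 ≥ 8, so +3): 11 + 3 = 14.
R4 applies: 14 − 3 = 11.
R5 applies (level before this adjustment is 11 ≥ 7, so +5): 11 + 5 = 16.
R6 applies: 16 − 1 = 15.
Final offense level: 15.
Criminal history: 7 prior points → Category 3 (7+).
Level 15 falls in the 15 band.
Grid: Level 15 × Category 3 = 148-192 weeks.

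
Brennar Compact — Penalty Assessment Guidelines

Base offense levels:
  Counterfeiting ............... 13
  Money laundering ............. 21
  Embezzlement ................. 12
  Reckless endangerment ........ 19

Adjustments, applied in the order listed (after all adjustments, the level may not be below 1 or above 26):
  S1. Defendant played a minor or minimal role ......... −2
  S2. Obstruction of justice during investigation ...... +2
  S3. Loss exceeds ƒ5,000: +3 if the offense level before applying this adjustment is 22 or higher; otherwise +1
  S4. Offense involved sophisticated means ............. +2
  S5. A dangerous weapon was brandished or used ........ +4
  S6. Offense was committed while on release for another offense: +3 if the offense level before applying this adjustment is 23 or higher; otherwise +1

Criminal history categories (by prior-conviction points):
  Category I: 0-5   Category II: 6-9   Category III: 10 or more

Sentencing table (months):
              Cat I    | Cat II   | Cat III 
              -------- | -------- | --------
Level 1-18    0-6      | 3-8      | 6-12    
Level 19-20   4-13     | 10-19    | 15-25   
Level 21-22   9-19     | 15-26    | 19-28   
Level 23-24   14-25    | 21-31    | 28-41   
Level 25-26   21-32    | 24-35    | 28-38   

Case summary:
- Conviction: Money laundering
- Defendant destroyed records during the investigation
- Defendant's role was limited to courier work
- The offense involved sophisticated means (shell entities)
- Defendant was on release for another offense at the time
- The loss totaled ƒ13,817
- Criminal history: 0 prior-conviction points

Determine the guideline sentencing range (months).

Base offense level for money laundering: 21.
S1 applies: 21 − 2 = 19.
S2 applies: 19 + 2 = 21.
S3 applies (level before this adjustment is 21 < 22, so +1): 21 + 1 = 22.
S4 applies: 22 + 2 = 24.
S5 does not apply.
S6 applies (level before this adjustment is 24 ≥ 23, so +3): 24 + 3 = 27.
Level 27 exceeds the maximum of 26; capped at 26.
Final offense level: 26.
Criminal history: 0 prior points → Category I (0-5).
Level 26 falls in the 25-26 band.
Grid: Level 25-26 × Category I = 21-32 months.

21-32 months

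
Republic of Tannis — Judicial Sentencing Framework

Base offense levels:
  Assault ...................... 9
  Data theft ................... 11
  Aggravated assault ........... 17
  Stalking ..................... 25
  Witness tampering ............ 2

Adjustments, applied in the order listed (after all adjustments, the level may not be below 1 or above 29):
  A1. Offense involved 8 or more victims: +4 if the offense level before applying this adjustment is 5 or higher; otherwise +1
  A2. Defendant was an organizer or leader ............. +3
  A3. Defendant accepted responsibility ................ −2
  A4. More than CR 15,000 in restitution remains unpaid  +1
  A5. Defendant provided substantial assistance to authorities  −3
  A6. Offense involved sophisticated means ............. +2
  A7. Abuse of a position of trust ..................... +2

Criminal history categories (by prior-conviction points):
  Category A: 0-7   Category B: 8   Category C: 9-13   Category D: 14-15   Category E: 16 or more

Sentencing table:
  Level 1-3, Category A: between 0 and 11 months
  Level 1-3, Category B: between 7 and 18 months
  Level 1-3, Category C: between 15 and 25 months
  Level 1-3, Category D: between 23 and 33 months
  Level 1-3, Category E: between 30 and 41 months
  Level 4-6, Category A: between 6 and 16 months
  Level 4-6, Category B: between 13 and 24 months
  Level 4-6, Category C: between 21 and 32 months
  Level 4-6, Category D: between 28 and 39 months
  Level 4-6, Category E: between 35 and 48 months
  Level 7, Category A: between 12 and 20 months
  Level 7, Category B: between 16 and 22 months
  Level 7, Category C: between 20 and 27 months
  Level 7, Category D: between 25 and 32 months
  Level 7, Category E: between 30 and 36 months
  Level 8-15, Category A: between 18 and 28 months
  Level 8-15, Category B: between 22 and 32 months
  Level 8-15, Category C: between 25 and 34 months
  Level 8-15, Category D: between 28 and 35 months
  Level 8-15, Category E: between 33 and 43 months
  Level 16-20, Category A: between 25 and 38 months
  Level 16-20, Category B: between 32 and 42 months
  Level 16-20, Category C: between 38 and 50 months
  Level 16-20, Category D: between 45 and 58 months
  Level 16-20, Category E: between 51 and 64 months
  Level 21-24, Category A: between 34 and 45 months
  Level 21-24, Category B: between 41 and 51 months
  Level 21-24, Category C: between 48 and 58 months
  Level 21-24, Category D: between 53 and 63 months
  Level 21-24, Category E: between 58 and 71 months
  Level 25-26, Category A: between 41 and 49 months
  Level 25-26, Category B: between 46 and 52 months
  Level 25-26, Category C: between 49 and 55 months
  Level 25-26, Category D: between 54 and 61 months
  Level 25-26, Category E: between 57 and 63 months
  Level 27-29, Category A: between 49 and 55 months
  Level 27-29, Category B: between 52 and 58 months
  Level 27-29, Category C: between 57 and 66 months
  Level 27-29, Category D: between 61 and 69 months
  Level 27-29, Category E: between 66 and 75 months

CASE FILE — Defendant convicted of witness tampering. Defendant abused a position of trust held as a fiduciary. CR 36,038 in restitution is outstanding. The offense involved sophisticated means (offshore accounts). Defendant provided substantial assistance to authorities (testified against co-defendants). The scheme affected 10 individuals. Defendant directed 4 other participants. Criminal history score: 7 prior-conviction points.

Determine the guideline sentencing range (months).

Base offense level for witness tampering: 2.
A1 applies (level before this adjustment is 2 < 5, so +1): 2 + 1 = 3.
A2 applies: 3 + 3 = 6.
A4 applies: 6 + 1 = 7.
A5 applies: 7 − 3 = 4.
A6 applies: 4 + 2 = 6.
A7 applies: 6 + 2 = 8.
Final offense level: 8.
Criminal history: 7 prior points → Category A (0-7).
Level 8 falls in the 8-15 band.
Grid: Level 8-15 × Category A = 18-28 months.

18-28 months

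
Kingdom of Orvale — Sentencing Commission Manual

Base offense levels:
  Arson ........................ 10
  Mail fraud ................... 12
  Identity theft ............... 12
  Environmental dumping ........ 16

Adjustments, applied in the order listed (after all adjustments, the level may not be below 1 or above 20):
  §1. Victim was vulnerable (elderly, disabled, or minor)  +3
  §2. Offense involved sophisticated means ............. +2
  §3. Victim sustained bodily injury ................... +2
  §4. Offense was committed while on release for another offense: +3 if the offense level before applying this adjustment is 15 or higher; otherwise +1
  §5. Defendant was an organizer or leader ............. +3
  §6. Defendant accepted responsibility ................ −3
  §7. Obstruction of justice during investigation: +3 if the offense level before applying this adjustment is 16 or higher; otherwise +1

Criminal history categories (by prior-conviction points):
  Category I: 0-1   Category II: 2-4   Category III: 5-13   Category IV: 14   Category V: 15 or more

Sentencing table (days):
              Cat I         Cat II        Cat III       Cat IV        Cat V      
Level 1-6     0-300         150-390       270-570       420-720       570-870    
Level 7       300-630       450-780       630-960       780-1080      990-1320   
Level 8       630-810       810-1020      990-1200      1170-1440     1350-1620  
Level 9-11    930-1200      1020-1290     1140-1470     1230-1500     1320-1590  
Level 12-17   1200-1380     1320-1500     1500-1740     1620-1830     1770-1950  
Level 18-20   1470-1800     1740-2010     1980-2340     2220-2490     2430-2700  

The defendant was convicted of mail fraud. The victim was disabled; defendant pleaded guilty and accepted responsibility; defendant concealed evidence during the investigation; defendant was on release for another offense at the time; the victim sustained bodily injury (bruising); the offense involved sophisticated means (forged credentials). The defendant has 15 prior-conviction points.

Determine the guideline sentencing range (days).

2430-2700 days

Base offense level for mail fraud: 12.
§1 applies: 12 + 3 = 15.
§2 applies: 15 + 2 = 17.
§3 applies: 17 + 2 = 19.
§4 applies (level before this adjustment is 19 ≥ 15, so +3): 19 + 3 = 22.
§6 applies: 22 − 3 = 19.
§7 applies (level before this adjustment is 19 ≥ 16, so +3): 19 + 3 = 22.
Level 22 exceeds the maximum of 20; capped at 20.
Final offense level: 20.
Criminal history: 15 prior points → Category V (15+).
Level 20 falls in the 18-20 band.
Grid: Level 18-20 × Category V = 2430-2700 days.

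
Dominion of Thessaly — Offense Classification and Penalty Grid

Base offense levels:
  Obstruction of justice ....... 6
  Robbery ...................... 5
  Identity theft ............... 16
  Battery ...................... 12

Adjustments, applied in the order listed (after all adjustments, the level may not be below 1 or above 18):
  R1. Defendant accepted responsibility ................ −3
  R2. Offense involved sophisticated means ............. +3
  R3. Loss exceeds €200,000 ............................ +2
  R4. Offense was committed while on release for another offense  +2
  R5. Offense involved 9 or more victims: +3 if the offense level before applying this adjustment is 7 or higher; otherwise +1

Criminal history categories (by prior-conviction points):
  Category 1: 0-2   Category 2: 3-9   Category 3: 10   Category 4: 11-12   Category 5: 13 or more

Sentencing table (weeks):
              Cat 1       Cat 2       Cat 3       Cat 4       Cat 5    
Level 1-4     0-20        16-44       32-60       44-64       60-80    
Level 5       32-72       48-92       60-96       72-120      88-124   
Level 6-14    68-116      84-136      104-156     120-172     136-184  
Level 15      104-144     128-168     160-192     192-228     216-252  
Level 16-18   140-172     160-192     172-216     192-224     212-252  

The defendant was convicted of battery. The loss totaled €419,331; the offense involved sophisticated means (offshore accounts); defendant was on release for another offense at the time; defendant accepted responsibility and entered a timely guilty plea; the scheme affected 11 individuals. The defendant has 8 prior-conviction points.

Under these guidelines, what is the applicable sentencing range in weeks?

160-192 weeks

Base offense level for battery: 12.
R1 applies: 12 − 3 = 9.
R2 applies: 9 + 3 = 12.
R3 applies: 12 + 2 = 14.
R4 applies: 14 + 2 = 16.
R5 applies (level before this adjustment is 16 ≥ 7, so +3): 16 + 3 = 19.
Level 19 exceeds the maximum of 18; capped at 18.
Final offense level: 18.
Criminal history: 8 prior points → Category 2 (3-9).
Level 18 falls in the 16-18 band.
Grid: Level 16-18 × Category 2 = 160-192 weeks.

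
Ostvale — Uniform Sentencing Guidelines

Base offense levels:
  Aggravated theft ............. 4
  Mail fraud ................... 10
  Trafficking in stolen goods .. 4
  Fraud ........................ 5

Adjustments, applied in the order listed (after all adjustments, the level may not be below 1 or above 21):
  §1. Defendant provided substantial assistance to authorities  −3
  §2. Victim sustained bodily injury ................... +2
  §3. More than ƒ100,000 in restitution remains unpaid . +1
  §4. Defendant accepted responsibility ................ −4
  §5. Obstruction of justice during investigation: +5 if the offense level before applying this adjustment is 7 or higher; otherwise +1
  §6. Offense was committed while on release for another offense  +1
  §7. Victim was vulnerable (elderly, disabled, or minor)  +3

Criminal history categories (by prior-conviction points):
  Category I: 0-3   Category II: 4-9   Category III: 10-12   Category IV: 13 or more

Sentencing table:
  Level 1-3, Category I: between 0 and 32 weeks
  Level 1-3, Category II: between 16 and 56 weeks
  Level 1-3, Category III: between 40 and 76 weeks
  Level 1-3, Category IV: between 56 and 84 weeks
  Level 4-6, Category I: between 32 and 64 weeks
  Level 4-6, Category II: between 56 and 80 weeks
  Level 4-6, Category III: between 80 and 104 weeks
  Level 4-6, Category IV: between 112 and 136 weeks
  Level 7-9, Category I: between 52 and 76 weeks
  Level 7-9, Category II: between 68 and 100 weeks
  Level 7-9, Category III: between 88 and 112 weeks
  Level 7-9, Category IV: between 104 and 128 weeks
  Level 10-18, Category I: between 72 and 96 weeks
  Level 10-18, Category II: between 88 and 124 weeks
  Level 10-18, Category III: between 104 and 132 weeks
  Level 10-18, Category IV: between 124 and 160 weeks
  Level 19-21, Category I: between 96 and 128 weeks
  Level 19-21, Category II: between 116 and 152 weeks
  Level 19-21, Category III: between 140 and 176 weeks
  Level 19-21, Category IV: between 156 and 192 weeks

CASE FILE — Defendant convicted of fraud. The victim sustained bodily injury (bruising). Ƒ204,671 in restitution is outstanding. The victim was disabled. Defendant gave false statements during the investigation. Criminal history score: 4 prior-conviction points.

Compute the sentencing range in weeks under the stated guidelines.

Base offense level for fraud: 5.
§1 does not apply.
§2 applies: 5 + 2 = 7.
§3 applies: 7 + 1 = 8.
§5 applies (level before this adjustment is 8 ≥ 7, so +5): 8 + 5 = 13.
§7 applies: 13 + 3 = 16.
Final offense level: 16.
Criminal history: 4 prior points → Category II (4-9).
Level 16 falls in the 10-18 band.
Grid: Level 10-18 × Category II = 88-124 weeks.

88-124 weeks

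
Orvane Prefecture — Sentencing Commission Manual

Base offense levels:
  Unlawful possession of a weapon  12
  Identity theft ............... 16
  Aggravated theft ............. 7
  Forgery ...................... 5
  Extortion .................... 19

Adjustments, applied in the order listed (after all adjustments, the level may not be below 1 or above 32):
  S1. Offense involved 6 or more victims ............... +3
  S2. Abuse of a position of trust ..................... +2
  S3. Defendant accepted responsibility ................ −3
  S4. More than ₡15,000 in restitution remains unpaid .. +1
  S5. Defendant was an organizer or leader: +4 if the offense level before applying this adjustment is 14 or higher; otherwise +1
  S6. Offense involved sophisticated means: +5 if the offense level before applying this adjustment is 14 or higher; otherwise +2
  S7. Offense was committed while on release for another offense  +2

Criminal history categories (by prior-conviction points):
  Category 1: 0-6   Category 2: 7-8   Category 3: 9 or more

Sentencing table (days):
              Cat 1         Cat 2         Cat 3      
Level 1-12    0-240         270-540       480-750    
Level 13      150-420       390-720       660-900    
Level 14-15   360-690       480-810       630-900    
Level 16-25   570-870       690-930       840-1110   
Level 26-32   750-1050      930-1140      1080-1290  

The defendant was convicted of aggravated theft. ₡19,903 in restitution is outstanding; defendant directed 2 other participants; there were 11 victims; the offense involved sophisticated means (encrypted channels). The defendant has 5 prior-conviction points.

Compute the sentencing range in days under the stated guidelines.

360-690 days

Base offense level for aggravated theft: 7.
S1 applies: 7 + 3 = 10.
S3 does not apply.
S4 applies: 10 + 1 = 11.
S5 applies (level before this adjustment is 11 < 14, so +1): 11 + 1 = 12.
S6 applies (level before this adjustment is 12 < 14, so +2): 12 + 2 = 14.
S7 does not apply.
Final offense level: 14.
Criminal history: 5 prior points → Category 1 (0-6).
Level 14 falls in the 14-15 band.
Grid: Level 14-15 × Category 1 = 360-690 days.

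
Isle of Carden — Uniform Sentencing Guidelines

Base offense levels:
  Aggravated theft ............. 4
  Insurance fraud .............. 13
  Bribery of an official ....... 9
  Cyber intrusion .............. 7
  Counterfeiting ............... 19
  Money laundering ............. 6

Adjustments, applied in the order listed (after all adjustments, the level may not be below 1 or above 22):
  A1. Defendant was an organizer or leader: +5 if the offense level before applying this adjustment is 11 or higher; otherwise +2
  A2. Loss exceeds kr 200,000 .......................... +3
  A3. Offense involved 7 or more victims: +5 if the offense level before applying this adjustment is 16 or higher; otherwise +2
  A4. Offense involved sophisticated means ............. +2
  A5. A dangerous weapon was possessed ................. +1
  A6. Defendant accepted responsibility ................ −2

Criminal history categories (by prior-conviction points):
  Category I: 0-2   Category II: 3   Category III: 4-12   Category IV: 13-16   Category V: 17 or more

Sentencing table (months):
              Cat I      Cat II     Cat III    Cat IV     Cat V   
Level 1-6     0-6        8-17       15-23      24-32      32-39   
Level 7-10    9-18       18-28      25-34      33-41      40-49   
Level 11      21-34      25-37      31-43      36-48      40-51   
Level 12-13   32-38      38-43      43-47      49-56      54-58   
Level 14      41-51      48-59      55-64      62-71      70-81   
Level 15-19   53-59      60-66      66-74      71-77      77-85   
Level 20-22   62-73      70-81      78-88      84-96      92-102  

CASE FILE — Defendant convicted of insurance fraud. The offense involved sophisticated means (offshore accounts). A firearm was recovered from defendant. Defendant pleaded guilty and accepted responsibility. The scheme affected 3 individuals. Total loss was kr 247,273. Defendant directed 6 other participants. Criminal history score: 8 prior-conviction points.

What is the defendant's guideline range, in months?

78-88 months

Base offense level for insurance fraud: 13.
A1 applies (level before this adjustment is 13 ≥ 11, so +5): 13 + 5 = 18.
A2 applies: 18 + 3 = 21.
A4 applies: 21 + 2 = 23.
A5 applies: 23 + 1 = 24.
A6 applies: 24 − 2 = 22.
Final offense level: 22.
Criminal history: 8 prior points → Category III (4-12).
Level 22 falls in the 20-22 band.
Grid: Level 20-22 × Category III = 78-88 months.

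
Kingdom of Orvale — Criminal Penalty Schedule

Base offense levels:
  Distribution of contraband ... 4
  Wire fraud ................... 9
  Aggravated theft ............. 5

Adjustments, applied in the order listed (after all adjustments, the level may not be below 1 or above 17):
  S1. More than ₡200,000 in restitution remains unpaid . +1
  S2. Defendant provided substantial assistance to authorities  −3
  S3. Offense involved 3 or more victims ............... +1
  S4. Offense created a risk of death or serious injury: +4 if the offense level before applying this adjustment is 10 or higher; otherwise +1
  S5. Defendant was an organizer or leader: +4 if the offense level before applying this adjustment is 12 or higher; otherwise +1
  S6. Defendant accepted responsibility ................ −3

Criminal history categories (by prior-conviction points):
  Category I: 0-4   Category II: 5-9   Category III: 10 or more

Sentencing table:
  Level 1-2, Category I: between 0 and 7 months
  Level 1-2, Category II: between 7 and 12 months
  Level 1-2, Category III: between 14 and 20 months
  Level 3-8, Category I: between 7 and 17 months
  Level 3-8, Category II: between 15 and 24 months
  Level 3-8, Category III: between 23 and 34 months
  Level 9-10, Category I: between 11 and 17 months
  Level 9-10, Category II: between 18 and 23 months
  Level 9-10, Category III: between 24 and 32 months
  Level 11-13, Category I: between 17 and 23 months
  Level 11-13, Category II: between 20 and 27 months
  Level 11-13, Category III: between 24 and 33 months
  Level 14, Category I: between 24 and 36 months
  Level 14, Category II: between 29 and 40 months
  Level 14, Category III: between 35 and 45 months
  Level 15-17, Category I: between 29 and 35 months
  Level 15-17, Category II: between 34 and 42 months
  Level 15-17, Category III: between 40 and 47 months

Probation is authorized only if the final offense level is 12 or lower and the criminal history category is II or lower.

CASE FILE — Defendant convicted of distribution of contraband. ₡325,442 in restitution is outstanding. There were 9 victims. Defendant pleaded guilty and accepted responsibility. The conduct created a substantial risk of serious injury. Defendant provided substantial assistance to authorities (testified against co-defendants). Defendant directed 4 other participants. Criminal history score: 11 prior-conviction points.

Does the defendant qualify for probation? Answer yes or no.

No

Base offense level for distribution of contraband: 4.
S1 applies: 4 + 1 = 5.
S2 applies: 5 − 3 = 2.
S3 applies: 2 + 1 = 3.
S4 applies (level before this adjustment is 3 < 10, so +1): 3 + 1 = 4.
S5 applies (level before this adjustment is 4 < 12, so +1): 4 + 1 = 5.
S6 applies: 5 − 3 = 2.
Final offense level: 2.
Criminal history: 11 prior points → Category III (10+).
Level 2 falls in the 1-2 band.
Grid: Level 1-2 × Category III = 14-20 months.
Probation check: level 2 ≤ 12 and category III > II → not eligible.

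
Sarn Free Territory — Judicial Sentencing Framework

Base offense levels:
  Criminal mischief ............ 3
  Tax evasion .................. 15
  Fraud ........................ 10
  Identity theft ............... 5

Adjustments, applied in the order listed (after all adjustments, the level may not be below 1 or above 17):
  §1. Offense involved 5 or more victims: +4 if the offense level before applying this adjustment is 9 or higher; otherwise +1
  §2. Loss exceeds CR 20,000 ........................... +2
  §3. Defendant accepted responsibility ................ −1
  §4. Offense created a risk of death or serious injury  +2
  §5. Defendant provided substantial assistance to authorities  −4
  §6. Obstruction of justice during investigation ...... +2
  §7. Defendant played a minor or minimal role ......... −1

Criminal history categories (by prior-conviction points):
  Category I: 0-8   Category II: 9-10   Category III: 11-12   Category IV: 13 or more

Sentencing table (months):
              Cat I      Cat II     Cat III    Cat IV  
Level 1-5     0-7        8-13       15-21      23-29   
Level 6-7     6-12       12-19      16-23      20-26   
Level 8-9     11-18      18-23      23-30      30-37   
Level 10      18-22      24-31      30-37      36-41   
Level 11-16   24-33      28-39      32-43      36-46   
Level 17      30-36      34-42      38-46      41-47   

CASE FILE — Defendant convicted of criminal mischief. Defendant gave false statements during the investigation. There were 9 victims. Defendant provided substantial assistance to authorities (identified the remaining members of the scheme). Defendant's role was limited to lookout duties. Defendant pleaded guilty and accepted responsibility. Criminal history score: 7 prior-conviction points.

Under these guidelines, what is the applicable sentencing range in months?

Base offense level for criminal mischief: 3.
§1 applies (level before this adjustment is 3 < 9, so +1): 3 + 1 = 4.
§3 applies: 4 − 1 = 3.
§4 does not apply.
§5 applies: 3 − 4 = -1.
§6 applies: -1 + 2 = 1.
§7 applies: 1 − 1 = 0.
Level 0 is below the minimum of 1; floored at 1.
Final offense level: 1.
Criminal history: 7 prior points → Category I (0-8).
Level 1 falls in the 1-5 band.
Grid: Level 1-5 × Category I = 0-7 months.

0-7 months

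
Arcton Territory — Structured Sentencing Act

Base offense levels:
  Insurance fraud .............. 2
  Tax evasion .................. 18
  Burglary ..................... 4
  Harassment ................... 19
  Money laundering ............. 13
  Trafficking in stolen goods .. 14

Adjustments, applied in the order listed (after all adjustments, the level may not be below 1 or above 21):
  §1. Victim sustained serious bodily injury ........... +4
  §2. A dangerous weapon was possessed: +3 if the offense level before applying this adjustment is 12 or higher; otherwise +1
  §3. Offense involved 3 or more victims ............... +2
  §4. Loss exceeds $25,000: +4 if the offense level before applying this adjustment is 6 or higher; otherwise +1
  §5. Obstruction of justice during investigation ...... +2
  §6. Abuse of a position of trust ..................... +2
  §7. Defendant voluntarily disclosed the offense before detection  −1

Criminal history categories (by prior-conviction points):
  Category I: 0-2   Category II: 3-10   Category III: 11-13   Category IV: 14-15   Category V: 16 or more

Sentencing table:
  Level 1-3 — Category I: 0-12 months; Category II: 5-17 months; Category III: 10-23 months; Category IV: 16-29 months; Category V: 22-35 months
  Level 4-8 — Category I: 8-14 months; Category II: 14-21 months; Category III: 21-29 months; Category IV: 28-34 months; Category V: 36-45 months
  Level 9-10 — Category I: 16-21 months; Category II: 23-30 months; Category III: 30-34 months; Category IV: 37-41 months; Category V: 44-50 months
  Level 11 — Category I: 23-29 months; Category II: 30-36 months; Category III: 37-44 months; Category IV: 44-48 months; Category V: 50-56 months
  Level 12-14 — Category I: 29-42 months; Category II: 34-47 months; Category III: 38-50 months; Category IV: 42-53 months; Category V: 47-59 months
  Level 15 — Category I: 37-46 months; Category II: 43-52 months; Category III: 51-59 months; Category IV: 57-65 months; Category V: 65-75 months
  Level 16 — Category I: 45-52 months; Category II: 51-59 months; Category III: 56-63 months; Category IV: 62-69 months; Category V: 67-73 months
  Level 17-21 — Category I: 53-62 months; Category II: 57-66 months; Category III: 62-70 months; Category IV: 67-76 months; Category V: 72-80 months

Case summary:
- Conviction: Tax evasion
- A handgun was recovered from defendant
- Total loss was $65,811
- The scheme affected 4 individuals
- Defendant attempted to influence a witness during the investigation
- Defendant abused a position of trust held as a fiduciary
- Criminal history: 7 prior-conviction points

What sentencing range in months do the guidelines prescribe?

Base offense level for tax evasion: 18.
§2 applies (level before this adjustment is 18 ≥ 12, so +3): 18 + 3 = 21.
§3 applies: 21 + 2 = 23.
§4 applies (level before this adjustment is 23 ≥ 6, so +4): 23 + 4 = 27.
§5 applies: 27 + 2 = 29.
§6 applies: 29 + 2 = 31.
§7 does not apply.
Level 31 exceeds the maximum of 21; capped at 21.
Final offense level: 21.
Criminal history: 7 prior points → Category II (3-10).
Level 21 falls in the 17-21 band.
Grid: Level 17-21 × Category II = 57-66 months.

57-66 months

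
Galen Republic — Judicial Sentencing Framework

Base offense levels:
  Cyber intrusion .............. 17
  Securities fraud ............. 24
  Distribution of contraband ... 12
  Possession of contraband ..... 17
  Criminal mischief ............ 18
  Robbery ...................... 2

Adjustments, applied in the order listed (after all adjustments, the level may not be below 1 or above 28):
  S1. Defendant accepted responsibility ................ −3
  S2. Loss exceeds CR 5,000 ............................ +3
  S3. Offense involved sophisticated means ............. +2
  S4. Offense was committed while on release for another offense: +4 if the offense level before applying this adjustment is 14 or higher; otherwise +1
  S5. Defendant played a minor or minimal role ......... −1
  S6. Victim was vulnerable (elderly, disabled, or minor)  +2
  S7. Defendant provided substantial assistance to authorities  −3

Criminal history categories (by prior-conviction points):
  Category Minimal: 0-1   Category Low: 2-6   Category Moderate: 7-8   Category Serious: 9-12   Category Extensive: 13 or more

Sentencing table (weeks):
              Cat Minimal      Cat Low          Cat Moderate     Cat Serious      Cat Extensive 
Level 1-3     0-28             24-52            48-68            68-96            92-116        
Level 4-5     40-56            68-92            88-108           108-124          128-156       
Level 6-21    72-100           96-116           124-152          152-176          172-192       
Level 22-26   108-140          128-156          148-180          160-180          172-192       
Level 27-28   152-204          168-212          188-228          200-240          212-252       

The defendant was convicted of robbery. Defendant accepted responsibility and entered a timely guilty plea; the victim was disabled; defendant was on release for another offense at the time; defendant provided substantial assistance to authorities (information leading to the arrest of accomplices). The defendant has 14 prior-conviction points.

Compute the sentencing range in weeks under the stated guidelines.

Base offense level for robbery: 2.
S1 applies: 2 − 3 = -1.
S2 does not apply.
S4 applies (level before this adjustment is -1 < 14, so +1): -1 + 1 = 0.
S6 applies: 0 + 2 = 2.
S7 applies: 2 − 3 = -1.
Level -1 is below the minimum of 1; floored at 1.
Final offense level: 1.
Criminal history: 14 prior points → Category Extensive (13+).
Level 1 falls in the 1-3 band.
Grid: Level 1-3 × Category Extensive = 92-116 weeks.

92-116 weeks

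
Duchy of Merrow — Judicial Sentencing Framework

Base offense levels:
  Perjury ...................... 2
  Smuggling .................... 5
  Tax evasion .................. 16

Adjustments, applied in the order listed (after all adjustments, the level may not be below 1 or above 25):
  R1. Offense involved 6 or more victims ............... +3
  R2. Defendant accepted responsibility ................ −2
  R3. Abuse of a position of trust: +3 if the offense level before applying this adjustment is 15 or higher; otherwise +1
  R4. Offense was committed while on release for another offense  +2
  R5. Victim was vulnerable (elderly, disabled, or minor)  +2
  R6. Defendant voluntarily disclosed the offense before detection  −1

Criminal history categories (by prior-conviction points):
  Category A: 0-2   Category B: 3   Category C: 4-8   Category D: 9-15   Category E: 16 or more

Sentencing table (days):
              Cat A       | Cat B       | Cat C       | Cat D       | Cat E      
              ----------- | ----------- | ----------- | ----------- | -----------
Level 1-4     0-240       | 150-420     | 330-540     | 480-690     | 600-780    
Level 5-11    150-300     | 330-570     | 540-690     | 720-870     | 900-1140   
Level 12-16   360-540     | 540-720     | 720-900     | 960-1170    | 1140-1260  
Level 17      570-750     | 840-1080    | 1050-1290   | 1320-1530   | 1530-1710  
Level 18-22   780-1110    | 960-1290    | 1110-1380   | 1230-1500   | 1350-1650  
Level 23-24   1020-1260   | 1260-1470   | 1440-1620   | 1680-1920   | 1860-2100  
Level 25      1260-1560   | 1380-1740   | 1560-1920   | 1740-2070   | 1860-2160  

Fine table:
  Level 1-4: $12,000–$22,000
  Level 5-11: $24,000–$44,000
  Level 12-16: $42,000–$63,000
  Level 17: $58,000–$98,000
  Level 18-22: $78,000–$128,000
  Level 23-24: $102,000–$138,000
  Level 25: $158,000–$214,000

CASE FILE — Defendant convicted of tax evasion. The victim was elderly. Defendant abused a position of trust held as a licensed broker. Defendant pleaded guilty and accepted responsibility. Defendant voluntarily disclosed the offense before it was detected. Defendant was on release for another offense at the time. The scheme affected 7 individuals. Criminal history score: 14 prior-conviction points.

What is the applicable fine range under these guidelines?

Base offense level for tax evasion: 16.
R1 applies: 16 + 3 = 19.
R2 applies: 19 − 2 = 17.
R3 applies (level before this adjustment is 17 ≥ 15, so +3): 17 + 3 = 20.
R4 applies: 20 + 2 = 22.
R5 applies: 22 + 2 = 24.
R6 applies: 24 − 1 = 23.
Final offense level: 23.
Level 23 falls in the 23-24 band.
Fine table: Level 23-24 → $102,000–$138,000.

$102,000–$138,000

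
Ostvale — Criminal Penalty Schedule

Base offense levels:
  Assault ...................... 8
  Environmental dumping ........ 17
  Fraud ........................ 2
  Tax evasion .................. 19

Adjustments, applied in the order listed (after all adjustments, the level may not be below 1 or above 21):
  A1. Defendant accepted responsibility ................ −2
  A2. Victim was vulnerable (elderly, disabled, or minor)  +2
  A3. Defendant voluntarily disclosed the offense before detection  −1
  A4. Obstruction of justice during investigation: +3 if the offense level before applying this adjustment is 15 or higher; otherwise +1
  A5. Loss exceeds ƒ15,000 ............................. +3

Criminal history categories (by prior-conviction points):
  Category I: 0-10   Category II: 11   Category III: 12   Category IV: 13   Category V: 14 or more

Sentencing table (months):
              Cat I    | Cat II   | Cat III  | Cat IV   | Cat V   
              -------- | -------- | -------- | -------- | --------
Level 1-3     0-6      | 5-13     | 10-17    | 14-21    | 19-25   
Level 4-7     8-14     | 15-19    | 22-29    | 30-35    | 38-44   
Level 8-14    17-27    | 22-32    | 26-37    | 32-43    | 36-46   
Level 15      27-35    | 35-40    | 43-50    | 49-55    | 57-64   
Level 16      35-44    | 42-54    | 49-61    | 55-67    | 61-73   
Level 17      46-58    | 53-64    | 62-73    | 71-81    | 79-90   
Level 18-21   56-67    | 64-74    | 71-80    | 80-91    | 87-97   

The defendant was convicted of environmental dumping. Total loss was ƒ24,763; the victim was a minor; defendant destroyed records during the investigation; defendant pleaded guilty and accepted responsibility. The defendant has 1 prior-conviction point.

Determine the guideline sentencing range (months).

Base offense level for environmental dumping: 17.
A1 applies: 17 − 2 = 15.
A2 applies: 15 + 2 = 17.
A4 applies (level before this adjustment is 17 ≥ 15, so +3): 17 + 3 = 20.
A5 applies: 20 + 3 = 23.
Level 23 exceeds the maximum of 21; capped at 21.
Final offense level: 21.
Criminal history: 1 prior point → Category I (0-10).
Level 21 falls in the 18-21 band.
Grid: Level 18-21 × Category I = 56-67 months.

56-67 months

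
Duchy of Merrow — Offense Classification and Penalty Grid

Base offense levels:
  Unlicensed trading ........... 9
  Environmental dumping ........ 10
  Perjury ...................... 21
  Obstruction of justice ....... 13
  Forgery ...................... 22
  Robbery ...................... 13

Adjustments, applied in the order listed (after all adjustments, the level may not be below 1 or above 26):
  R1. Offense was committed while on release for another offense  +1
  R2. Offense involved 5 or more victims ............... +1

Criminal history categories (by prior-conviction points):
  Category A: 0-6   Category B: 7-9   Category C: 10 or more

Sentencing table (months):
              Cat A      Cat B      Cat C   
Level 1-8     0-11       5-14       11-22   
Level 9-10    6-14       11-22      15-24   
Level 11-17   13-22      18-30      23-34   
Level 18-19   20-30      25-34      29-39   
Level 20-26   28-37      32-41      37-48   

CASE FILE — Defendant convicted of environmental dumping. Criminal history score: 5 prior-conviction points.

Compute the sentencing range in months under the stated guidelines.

Base offense level for environmental dumping: 10.
Final offense level: 10.
Criminal history: 5 prior points → Category A (0-6).
Level 10 falls in the 9-10 band.
Grid: Level 9-10 × Category A = 6-14 months.

6-14 months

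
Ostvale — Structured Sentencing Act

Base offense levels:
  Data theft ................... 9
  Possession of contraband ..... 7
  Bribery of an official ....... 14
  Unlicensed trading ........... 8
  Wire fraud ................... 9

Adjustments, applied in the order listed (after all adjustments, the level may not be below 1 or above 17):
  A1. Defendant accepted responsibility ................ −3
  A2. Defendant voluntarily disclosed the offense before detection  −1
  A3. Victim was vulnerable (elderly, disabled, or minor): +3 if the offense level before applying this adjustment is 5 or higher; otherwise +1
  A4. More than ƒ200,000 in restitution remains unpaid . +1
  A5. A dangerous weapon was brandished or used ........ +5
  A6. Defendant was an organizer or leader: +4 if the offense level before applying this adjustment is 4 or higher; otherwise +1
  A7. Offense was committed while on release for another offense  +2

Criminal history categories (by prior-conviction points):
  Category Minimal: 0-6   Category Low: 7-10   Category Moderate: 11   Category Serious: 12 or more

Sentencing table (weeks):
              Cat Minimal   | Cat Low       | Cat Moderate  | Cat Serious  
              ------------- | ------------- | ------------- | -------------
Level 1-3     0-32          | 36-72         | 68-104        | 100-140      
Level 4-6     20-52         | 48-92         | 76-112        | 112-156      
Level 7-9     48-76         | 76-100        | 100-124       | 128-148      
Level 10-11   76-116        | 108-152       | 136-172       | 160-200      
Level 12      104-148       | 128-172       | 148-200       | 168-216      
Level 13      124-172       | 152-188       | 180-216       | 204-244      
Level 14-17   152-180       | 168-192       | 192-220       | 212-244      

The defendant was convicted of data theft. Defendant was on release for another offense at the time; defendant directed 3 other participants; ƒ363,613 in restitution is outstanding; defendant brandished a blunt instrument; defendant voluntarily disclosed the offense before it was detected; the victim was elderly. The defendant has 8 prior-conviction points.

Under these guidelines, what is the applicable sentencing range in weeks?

Base offense level for data theft: 9.
A2 applies: 9 − 1 = 8.
A3 applies (level before this adjustment is 8 ≥ 5, so +3): 8 + 3 = 11.
A4 applies: 11 + 1 = 12.
A5 applies: 12 + 5 = 17.
A6 applies (level before this adjustment is 17 ≥ 4, so +4): 17 + 4 = 21.
A7 applies: 21 + 2 = 23.
Level 23 exceeds the maximum of 17; capped at 17.
Final offense level: 17.
Criminal history: 8 prior points → Category Low (7-10).
Level 17 falls in the 14-17 band.
Grid: Level 14-17 × Category Low = 168-192 weeks.

168-192 weeks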